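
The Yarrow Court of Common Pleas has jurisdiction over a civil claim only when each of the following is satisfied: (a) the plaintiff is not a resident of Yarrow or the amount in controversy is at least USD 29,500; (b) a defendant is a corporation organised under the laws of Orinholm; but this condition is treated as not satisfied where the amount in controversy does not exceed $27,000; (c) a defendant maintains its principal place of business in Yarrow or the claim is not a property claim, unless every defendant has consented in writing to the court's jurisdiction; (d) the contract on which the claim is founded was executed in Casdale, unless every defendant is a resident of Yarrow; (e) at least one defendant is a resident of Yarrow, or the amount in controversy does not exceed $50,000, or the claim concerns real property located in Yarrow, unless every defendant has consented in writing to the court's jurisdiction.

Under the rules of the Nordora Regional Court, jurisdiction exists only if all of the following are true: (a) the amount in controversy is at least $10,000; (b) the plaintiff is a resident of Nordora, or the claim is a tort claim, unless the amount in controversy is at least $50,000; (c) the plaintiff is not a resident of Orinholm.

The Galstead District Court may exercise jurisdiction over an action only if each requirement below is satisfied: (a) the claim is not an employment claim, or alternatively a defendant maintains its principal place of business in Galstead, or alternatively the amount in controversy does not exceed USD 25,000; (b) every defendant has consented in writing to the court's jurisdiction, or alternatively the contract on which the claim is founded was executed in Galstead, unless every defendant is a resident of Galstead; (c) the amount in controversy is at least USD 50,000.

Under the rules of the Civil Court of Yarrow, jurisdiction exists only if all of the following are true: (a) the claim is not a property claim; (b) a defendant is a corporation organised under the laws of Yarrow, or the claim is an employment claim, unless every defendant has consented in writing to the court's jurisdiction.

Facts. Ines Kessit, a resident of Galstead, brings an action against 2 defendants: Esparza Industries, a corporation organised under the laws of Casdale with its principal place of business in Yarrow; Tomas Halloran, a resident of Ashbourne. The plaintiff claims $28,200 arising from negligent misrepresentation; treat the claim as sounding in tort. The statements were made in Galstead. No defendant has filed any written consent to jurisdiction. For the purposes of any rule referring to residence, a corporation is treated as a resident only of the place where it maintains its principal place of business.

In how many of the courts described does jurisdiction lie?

The Yarrow Court of Common Pleas:
  (a) The plaintiff resides in Galstead, which is not Yarrow, which satisfies one of the alternatives. Met.
  (b) The corporate defendant(s) are organised in Casdale, not Orinholm. Fails.
  (c) Esparza Industries has its principal place of business in Yarrow, so one alternative holds. Satisfied.
  (d) No contract (and hence no place of execution) is alleged. And the defendants reside as follows — Esparza Industries in Yarrow, Tomas Halloran in Ashbourne — not all in Yarrow, so the proviso does not save it. Condition not met.
  (e) Esparza Industries resides in Yarrow, so this disjunct is met. Met.
  → No jurisdiction.
The Nordora Regional Court:
  (a) The amount in controversy is USD 28,200, which meets the 10,000 dollars floor. Met.
  (b) The claim is a tort claim, so this disjunct is met. Satisfied.
  (c) The plaintiff resides in Galstead, which is not Orinholm. Condition met.
  → The court has jurisdiction.
The Galstead District Court:
  (a) The claim is a tort claim, not an employment claim, so this disjunct is met. Condition met.
  (b) No such written consent has been filed; no contract (and hence no place of execution) is alleged — no alternative holds. And the defendants reside as follows — Esparza Industries in Yarrow, Tomas Halloran in Ashbourne — not all in Galstead, so the proviso does not save it. Condition not met.
  (c) The amount in controversy is USD 28,200, below the USD 50,000 floor. Not satisfied.
  → At least one condition fails; no jurisdiction.
The Civil Court of Yarrow:
  (a) The claim is a tort claim, not a property claim. Condition met.
  (b) The corporate defendant(s) are organised in Casdale, not Yarrow; the claim is a tort claim, not an employment claim — none of the alternatives is met. The proviso offers no rescue either, since no such written consent has been filed. Condition not met.
  → Not every requirement is met — no jurisdiction.
Courts with jurisdiction: the Nordora Regional Court — 1 in total.

1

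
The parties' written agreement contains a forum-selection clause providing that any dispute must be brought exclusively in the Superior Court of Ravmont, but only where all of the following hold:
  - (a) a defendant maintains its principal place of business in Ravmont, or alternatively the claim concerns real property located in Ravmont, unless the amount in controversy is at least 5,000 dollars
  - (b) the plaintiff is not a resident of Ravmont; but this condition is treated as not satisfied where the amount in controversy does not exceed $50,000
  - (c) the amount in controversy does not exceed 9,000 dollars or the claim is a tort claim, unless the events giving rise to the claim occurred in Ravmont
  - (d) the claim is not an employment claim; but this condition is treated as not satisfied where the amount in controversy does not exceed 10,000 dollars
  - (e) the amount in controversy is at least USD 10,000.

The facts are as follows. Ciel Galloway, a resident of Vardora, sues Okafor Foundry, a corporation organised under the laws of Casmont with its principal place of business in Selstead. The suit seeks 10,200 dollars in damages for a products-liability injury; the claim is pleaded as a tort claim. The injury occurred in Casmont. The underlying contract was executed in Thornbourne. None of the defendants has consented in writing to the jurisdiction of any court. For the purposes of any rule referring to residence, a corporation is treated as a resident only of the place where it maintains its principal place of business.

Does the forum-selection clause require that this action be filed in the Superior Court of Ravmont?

The Superior Court of Ravmont:
  (a) The corporate defendant(s) have their principal place of business in Selstead, not Ravmont; the claim does not concern real property — no alternative holds. However, the amount in controversy is $10,200, which meets the $5,000 floor, so the 'unless' proviso supplies this condition. Satisfied.
  (b) The plaintiff resides in Vardora, which is not Ravmont. But the carve-out bites: the amount in controversy is $10,200, within the USD 50,000 ceiling. Not met.
  (c) The claim is a tort claim, which satisfies one of the alternatives. Satisfied.
  (d) The claim is a tort claim, not an employment claim. The carve-out does not apply: the amount in controversy is USD 10,200, above the 10,000 dollars ceiling. Satisfied.
  (e) The amount in controversy is 10,200 dollars, which meets the USD 10,000 floor. Condition met.
  → Forum clause is not triggered.

No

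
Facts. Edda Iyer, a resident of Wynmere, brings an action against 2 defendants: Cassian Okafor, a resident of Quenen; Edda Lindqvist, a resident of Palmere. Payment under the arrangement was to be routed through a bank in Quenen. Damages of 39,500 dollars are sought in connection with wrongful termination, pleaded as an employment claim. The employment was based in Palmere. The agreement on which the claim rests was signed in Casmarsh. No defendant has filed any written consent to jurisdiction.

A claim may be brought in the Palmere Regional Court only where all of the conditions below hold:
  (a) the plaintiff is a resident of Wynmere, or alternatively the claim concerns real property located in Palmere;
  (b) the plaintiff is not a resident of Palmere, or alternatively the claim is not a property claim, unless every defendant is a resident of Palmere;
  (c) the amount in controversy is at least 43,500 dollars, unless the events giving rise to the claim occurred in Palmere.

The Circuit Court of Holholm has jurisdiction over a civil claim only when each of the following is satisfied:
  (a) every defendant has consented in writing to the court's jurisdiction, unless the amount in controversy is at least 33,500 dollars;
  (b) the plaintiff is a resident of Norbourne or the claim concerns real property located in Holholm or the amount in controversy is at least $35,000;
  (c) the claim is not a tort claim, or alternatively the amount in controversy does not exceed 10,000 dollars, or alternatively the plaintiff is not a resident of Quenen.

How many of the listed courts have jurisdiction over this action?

The Palmere Regional Court:
  (a) The plaintiff resides in Wynmere — that alternative is enough. Condition met.
  (b) The plaintiff resides in Wynmere, which is not Palmere — that alternative is enough. Met.
  (c) The amount in controversy is 39,500 dollars, below the USD 43,500 floor. However, the operative events occurred in Palmere, so the 'unless' proviso supplies this condition. Condition met.
  → Jurisdiction lies.
The Circuit Court of Holholm:
  (a) No such written consent has been filed. The proviso rescues it, though: the amount in controversy is USD 39,500, which meets the 33,500 dollars floor. Condition met.
  (b) The amount in controversy is USD 39,500, which meets the 35,000 dollars floor — that alternative is enough. Satisfied.
  (c) The claim is an employment claim, not a tort claim, so one alternative holds. Met.
  → All conditions met; jurisdiction exists.
Courts with jurisdiction: the Palmere Regional Court, the Circuit Court of Holholm — 2 in total.

2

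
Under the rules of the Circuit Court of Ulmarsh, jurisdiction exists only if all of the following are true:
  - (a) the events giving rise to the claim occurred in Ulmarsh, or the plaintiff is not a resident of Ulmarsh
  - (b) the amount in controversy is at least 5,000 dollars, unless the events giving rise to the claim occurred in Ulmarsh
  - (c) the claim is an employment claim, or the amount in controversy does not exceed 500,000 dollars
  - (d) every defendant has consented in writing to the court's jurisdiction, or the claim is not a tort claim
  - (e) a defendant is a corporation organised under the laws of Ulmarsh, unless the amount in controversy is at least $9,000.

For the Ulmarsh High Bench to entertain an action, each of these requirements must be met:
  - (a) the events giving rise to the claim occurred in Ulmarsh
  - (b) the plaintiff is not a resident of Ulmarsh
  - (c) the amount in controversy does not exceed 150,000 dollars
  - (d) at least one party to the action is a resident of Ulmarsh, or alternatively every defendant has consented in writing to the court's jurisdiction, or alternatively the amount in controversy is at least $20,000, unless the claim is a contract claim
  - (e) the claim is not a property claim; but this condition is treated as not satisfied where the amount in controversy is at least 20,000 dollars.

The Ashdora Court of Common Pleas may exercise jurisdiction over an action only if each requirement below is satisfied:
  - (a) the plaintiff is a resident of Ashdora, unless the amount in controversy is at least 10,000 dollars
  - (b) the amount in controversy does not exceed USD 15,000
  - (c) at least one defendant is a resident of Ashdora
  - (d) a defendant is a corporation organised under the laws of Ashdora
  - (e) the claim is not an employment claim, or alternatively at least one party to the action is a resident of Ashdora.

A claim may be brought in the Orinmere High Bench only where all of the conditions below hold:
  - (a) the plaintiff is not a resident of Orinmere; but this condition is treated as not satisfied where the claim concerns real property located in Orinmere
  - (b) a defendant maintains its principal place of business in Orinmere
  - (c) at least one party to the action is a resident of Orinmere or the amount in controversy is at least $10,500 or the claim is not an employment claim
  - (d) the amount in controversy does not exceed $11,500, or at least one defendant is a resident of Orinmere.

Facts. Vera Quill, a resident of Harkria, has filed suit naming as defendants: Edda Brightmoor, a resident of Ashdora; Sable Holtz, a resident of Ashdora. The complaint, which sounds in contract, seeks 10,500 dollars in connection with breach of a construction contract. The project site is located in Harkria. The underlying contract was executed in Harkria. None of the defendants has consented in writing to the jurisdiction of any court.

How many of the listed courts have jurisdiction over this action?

The Circuit Court of Ulmarsh:
  (a) The plaintiff resides in Harkria, which is not Ulmarsh, so this disjunct is met. Met.
  (b) The amount in controversy is 10,500 dollars, which meets the USD 5,000 floor. Condition met.
  (c) The amount in controversy is USD 10,500, within the 500,000 dollars ceiling, so one alternative holds. Condition met.
  (d) The claim is a contract claim, not a tort claim, so one alternative holds. Condition met.
  (e) No defendant is a corporation. However, the amount in controversy is $10,500, which meets the $9,000 floor, so the 'unless' proviso supplies this condition. Met.
  → All conditions met; jurisdiction exists.
The Ulmarsh High Bench:
  (a) The operative events occurred in Harkria, not Ulmarsh. Condition not met.
  (b) The plaintiff resides in Harkria, which is not Ulmarsh. Met.
  (c) The amount in controversy is 10,500 dollars, within the $150,000 ceiling. Met.
  (d) No party resides in Ulmarsh; no such written consent has been filed; the amount in controversy is 10,500 dollars, below the USD 20,000 floor — none of the alternatives is met. But the claim is a contract claim, and the 'unless' clause therefore excuses the requirement. Condition met.
  (e) The claim is a contract claim, not a property claim. And the carve-out is inapplicable — the amount in controversy is USD 10,500, below the $20,000 floor. Satisfied.
  → Not every requirement is met — no jurisdiction.
The Ashdora Court of Common Pleas:
  (a) The plaintiff resides in Harkria, not Ashdora. However, the amount in controversy is 10,500 dollars, which meets the $10,000 floor, so the 'unless' proviso supplies this condition. Condition met.
  (b) The amount in controversy is 10,500 dollars, within the 15,000 dollars ceiling. Condition met.
  (c) Edda Brightmoor resides in Ashdora. Satisfied.
  (d) No defendant is a corporation. Fails.
  (e) The claim is a contract claim, not an employment claim, which satisfies one of the alternatives. Condition met.
  → Not every requirement is met — no jurisdiction.
The Orinmere High Bench:
  (a) The plaintiff resides in Harkria, which is not Orinmere. And the carve-out is inapplicable — the claim does not concern real property. Satisfied.
  (b) No defendant is a corporation. Not satisfied.
  (c) The amount in controversy is 10,500 dollars, which meets the $10,500 floor, so one alternative holds. Met.
  (d) The amount in controversy is $10,500, within the USD 11,500 ceiling, so one alternative holds. Condition met.
  → Not every requirement is met — no jurisdiction.
Courts with jurisdiction: the Circuit Court of Ulmarsh — 1 in total.

1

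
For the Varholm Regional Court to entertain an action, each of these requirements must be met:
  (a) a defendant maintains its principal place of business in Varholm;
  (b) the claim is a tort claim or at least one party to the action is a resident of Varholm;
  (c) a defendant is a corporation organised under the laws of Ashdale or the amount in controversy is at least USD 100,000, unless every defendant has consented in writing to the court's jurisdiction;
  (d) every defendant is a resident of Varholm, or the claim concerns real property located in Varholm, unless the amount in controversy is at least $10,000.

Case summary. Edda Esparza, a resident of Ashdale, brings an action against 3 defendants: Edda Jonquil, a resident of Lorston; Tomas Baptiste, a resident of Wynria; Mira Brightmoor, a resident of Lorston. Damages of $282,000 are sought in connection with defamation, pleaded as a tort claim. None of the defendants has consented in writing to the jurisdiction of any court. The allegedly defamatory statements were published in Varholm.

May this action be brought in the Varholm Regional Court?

The Varholm Regional Court:
  (a) No defendant is a corporation. Fails.
  (b) The claim is a tort claim, so one alternative holds. Met.
  (c) The amount in controversy is $282,000, which meets the 100,000 dollars floor, so one alternative holds. Met.
  (d) The defendants reside as follows — Edda Jonquil in Lorston, Tomas Baptiste in Wynria, Mira Brightmoor in Lorston — not all in Varholm; the claim does not concern real property — none of the alternatives is met. However, the amount in controversy is 282,000 dollars, which meets the USD 10,000 floor, so the 'unless' proviso supplies this condition. Met.
  → At least one condition fails; no jurisdiction.

No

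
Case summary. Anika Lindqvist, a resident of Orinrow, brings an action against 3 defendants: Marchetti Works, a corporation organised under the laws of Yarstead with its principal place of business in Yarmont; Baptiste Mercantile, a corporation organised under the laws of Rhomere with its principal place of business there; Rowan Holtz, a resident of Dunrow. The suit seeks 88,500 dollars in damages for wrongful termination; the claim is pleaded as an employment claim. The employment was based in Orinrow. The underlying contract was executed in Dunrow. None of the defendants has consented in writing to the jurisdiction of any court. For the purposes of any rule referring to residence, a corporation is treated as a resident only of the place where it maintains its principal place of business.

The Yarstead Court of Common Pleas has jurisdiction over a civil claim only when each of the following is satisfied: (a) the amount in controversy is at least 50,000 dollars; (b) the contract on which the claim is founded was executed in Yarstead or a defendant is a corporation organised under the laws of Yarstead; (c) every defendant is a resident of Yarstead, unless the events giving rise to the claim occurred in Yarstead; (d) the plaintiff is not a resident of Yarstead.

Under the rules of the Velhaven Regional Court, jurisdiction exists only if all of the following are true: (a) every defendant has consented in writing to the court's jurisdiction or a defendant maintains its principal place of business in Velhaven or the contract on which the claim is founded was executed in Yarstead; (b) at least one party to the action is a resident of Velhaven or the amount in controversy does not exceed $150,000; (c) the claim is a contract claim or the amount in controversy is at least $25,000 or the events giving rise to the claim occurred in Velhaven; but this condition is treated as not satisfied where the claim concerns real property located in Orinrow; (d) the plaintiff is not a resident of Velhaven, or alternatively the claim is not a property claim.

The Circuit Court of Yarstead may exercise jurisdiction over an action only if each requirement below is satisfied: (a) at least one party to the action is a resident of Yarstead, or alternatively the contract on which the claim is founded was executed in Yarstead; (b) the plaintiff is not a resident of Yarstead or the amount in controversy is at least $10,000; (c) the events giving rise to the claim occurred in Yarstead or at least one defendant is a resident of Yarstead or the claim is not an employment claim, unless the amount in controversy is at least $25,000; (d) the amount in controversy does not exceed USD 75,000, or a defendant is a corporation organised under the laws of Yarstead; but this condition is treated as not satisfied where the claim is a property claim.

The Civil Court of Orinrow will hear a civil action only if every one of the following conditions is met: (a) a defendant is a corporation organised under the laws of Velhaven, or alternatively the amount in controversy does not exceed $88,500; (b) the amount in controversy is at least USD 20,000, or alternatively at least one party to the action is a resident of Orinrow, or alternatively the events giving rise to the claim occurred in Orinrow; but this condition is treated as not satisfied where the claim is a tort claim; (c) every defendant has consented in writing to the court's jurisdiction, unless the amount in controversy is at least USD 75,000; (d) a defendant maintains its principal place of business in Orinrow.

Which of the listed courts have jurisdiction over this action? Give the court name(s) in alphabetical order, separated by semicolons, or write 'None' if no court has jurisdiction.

The Yarstead Court of Common Pleas:
  (a) The amount in controversy is 88,500 dollars, which meets the 50,000 dollars floor. Met.
  (b) Marchetti Works is organised under the laws of Yarstead, which satisfies one of the alternatives. Condition met.
  (c) The defendants reside as follows — Marchetti Works in Yarmont, Baptiste Mercantile in Rhomere, Rowan Holtz in Dunrow — not all in Yarstead. Nor does the 'unless' clause help: the operative events occurred in Orinrow, not Yarstead. Not satisfied.
  (d) The plaintiff resides in Orinrow, which is not Yarstead. Satisfied.
  → No jurisdiction.
The Velhaven Regional Court:
  (a) No such written consent has been filed; the corporate defendant(s) have their principal place of business in Rhomere, Yarmont, not Velhaven; the contract was executed in Dunrow, not Yarstead — every alternative fails. Fails.
  (b) The amount in controversy is USD 88,500, within the USD 150,000 ceiling, so this disjunct is met. Met.
  (c) The amount in controversy is $88,500, which meets the 25,000 dollars floor, which satisfies one of the alternatives. The exception is not triggered, since the claim does not concern real property. Met.
  (d) The plaintiff resides in Orinrow, which is not Velhaven, so this disjunct is met. Satisfied.
  → At least one condition fails; no jurisdiction.
The Circuit Court of Yarstead:
  (a) No party resides in Yarstead; the contract was executed in Dunrow, not Yarstead — every alternative fails. Not met.
  (b) The plaintiff resides in Orinrow, which is not Yarstead, so this disjunct is met. Condition met.
  (c) The operative events occurred in Orinrow, not Yarstead; no defendant resides in Yarstead (they reside in Yarmont, Rhomere, Dunrow); the claim is an employment claim — every alternative fails. The proviso rescues it, though: the amount in controversy is $88,500, which meets the USD 25,000 floor. Condition met.
  (d) Marchetti Works is organised under the laws of Yarstead, so one alternative holds. The carve-out does not apply: the claim is an employment claim, not a property claim. Met.
  → Not every requirement is met — no jurisdiction.
The Civil Court of Orinrow:
  (a) The amount in controversy is $88,500, within the $88,500 ceiling — that alternative is enough. Met.
  (b) The amount in controversy is $88,500, which meets the USD 20,000 floor, which satisfies one of the alternatives. And the carve-out is inapplicable — the claim is an employment claim, not a tort claim. Satisfied.
  (c) No such written consent has been filed. The proviso rescues it, though: the amount in controversy is USD 88,500, which meets the USD 75,000 floor. Condition met.
  (d) The corporate defendant(s) have their principal place of business in Rhomere, Yarmont, not Orinrow. Not satisfied.
  → No jurisdiction.

None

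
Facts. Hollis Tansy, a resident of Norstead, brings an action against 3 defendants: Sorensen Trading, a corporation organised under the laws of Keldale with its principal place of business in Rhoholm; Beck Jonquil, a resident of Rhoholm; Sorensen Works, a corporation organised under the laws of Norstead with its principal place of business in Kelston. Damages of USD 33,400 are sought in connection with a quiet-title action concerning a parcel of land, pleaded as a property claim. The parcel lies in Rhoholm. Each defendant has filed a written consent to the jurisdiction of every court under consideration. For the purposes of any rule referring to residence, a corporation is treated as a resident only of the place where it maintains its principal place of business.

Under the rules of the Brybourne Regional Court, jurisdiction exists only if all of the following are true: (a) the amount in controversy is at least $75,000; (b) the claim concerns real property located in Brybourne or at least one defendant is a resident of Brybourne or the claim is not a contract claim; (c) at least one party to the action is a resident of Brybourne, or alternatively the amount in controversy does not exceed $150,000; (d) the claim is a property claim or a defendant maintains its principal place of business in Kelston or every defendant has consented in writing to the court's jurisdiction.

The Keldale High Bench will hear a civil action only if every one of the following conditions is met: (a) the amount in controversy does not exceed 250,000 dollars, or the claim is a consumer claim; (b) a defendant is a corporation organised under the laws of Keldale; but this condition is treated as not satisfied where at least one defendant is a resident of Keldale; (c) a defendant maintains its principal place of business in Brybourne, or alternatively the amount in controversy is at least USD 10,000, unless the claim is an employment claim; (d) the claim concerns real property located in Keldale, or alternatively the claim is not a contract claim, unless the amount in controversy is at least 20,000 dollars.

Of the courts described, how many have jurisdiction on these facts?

The Brybourne Regional Court:
  (a) The amount in controversy is $33,400, below the 75,000 dollars floor. Not met.
  (b) The claim is a property claim, not a contract claim, so this disjunct is met. Condition met.
  (c) The amount in controversy is 33,400 dollars, within the $150,000 ceiling, which satisfies one of the alternatives. Condition met.
  (d) The claim is a property claim, so this disjunct is met. Satisfied.
  → At least one condition fails; no jurisdiction.
The Keldale High Bench:
  (a) The amount in controversy is USD 33,400, within the $250,000 ceiling, which satisfies one of the alternatives. Condition met.
  (b) Sorensen Trading is organised under the laws of Keldale. And the carve-out is inapplicable — no defendant resides in Keldale (they reside in Rhoholm, Rhoholm, Kelston). Satisfied.
  (c) The amount in controversy is USD 33,400, which meets the USD 10,000 floor, so one alternative holds. Condition met.
  (d) The claim is a property claim, not a contract claim — that alternative is enough. Met.
  → Jurisdiction lies.
Courts with jurisdiction: the Keldale High Bench — 1 in total.

1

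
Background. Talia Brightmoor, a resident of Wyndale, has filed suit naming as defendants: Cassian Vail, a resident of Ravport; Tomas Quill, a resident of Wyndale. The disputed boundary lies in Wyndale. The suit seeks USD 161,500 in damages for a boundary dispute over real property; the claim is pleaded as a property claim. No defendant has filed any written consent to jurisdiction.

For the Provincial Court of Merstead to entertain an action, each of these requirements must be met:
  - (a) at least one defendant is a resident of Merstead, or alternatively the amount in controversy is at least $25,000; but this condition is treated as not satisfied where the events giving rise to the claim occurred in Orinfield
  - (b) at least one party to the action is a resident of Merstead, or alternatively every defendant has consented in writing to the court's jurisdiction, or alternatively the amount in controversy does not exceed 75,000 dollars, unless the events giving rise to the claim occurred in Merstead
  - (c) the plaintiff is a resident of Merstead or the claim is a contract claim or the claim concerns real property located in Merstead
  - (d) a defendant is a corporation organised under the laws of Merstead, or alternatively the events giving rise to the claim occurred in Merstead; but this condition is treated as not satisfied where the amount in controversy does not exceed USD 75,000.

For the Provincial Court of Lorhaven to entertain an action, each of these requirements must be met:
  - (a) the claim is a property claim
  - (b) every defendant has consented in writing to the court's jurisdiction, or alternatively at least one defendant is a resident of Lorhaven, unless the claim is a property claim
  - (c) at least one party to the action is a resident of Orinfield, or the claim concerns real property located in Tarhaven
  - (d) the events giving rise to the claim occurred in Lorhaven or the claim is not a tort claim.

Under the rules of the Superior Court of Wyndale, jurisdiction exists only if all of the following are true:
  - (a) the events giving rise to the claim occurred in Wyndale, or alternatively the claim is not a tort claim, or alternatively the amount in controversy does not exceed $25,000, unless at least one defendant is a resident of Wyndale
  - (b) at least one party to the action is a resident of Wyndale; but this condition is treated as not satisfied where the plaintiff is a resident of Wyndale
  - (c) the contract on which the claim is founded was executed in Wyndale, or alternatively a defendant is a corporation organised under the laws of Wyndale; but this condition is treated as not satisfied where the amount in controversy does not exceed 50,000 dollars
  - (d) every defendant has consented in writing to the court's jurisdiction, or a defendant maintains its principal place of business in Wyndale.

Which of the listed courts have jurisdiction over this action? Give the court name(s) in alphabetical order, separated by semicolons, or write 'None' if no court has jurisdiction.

The Provincial Court of Merstead:
  (a) The amount in controversy is USD 161,500, which meets the 25,000 dollars floor — that alternative is enough. And the carve-out is inapplicable — the operative events occurred in Wyndale, not Orinfield. Satisfied.
  (b) No party resides in Merstead; no such written consent has been filed; the amount in controversy is USD 161,500, above the 75,000 dollars ceiling — no alternative holds. The proviso offers no rescue either, since the operative events occurred in Wyndale, not Merstead. Not satisfied.
  (c) The plaintiff resides in Wyndale, not Merstead; the claim is a property claim, not a contract claim; the property lies in Wyndale, not Merstead — no alternative holds. Fails.
  (d) No defendant is a corporation; the operative events occurred in Wyndale, not Merstead — every alternative fails. Not met.
  → At least one condition fails; no jurisdiction.
The Provincial Court of Lorhaven:
  (a) The claim is a property claim. Met.
  (b) No such written consent has been filed; no defendant resides in Lorhaven (they reside in Ravport, Wyndale) — no alternative holds. However, the claim is a property claim, so the 'unless' proviso supplies this condition. Met.
  (c) No party resides in Orinfield; the property lies in Wyndale, not Tarhaven — no alternative holds. Not met.
  (d) The claim is a property claim, not a tort claim, which satisfies one of the alternatives. Satisfied.
  → No jurisdiction.
The Superior Court of Wyndale:
  (a) The operative events occurred in Wyndale, so this disjunct is met. Met.
  (b) Talia Brightmoor resides in Wyndale. But the carve-out bites: the plaintiff resides in Wyndale. Not met.
  (c) No contract (and hence no place of execution) is alleged; no defendant is a corporation — none of the alternatives is met. Fails.
  (d) No such written consent has been filed; no defendant is a corporation — every alternative fails. Not satisfied.
  → At least one condition fails; no jurisdiction.

None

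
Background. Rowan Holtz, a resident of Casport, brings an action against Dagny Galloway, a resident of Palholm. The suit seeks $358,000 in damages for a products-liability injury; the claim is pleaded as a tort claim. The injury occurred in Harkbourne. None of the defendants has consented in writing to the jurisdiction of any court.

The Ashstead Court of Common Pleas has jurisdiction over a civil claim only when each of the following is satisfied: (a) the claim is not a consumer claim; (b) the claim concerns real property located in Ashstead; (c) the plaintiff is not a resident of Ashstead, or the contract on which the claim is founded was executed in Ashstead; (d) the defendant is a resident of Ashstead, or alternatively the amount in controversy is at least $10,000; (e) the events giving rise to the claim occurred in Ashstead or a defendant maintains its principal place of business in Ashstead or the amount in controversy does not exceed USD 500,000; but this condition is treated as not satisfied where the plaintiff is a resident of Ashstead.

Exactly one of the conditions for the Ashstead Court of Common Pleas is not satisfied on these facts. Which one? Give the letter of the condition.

The Ashstead Court of Common Pleas:
  (a) The claim is a tort claim, not a consumer claim. Condition met.
  (b) The claim does not concern real property. Not satisfied.
  (c) The plaintiff resides in Casport, which is not Ashstead — that alternative is enough. Met.
  (d) The amount in controversy is USD 358,000, which meets the USD 10,000 floor, so one alternative holds. Condition met.
  (e) The amount in controversy is USD 358,000, within the $500,000 ceiling, so one alternative holds. The carve-out does not apply: the plaintiff resides in Casport, not Ashstead. Condition met.
Only condition (b) fails.

(b)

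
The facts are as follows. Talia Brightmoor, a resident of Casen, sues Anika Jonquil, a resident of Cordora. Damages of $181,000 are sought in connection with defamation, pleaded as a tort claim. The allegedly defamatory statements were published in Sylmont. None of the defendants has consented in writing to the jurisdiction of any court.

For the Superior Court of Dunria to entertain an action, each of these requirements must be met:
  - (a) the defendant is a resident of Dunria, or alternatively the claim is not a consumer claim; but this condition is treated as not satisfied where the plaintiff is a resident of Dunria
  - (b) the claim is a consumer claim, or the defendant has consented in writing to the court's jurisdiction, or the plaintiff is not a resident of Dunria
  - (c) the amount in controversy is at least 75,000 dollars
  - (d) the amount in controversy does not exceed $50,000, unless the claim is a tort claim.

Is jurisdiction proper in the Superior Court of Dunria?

Yes

The Superior Court of Dunria:
  (a) The claim is a tort claim, not a consumer claim, which satisfies one of the alternatives. And the carve-out is inapplicable — the plaintiff resides in Casen, not Dunria. Met.
  (b) The plaintiff resides in Casen, which is not Dunria, so this disjunct is met. Condition met.
  (c) The amount in controversy is USD 181,000, which meets the USD 75,000 floor. Met.
  (d) The amount in controversy is USD 181,000, above the USD 50,000 ceiling. But the claim is a tort claim, and the 'unless' clause therefore excuses the requirement. Met.
  → The court has jurisdiction.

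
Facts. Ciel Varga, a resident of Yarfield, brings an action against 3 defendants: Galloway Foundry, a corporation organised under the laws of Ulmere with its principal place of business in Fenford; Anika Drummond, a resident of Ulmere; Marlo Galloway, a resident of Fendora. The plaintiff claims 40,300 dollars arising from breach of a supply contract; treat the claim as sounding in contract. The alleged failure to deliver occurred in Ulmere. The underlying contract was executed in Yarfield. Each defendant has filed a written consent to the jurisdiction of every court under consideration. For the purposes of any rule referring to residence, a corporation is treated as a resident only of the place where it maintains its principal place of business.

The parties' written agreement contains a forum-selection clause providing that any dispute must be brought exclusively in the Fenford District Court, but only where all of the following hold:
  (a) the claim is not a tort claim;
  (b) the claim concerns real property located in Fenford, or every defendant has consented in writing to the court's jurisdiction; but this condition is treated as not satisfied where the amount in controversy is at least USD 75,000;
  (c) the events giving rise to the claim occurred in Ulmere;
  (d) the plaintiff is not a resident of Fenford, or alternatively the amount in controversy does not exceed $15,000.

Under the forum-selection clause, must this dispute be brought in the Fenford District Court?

The Fenford District Court:
  (a) The claim is a contract claim, not a tort claim. Met.
  (b) Every defendant has filed written consent, so this disjunct is met. The exception is not triggered, since the amount in controversy is 40,300 dollars, below the USD 75,000 floor. Met.
  (c) The operative events occurred in Ulmere. Condition met.
  (d) The plaintiff resides in Yarfield, which is not Fenford, so this disjunct is met. Satisfied.
  → Forum clause is triggered.

Yes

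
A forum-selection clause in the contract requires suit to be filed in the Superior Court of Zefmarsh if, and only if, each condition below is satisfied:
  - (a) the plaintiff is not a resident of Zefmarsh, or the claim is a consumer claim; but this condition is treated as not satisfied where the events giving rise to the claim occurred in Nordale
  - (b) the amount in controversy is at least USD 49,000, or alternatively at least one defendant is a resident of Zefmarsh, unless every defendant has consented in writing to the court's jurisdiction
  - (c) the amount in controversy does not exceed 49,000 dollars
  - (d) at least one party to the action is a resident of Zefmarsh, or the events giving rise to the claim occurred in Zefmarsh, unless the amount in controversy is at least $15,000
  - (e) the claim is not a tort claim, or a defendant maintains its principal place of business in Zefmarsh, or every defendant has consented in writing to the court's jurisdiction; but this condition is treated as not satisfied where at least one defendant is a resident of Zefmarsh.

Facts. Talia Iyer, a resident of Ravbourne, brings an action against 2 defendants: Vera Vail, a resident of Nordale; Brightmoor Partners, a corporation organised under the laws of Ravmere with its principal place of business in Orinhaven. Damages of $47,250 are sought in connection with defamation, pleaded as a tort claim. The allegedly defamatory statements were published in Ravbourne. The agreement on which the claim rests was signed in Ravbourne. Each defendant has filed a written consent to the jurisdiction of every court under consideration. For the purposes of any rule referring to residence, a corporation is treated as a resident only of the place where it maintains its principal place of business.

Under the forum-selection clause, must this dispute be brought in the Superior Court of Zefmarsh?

The Superior Court of Zefmarsh:
  (a) The plaintiff resides in Ravbourne, which is not Zefmarsh, so this disjunct is met. The exception is not triggered, since the operative events occurred in Ravbourne, not Nordale. Met.
  (b) The amount in controversy is USD 47,250, below the USD 49,000 floor; no defendant resides in Zefmarsh (they reside in Nordale, Orinhaven) — none of the alternatives is met. But every defendant has filed written consent, and the 'unless' clause therefore excuses the requirement. Satisfied.
  (c) The amount in controversy is $47,250, within the $49,000 ceiling. Satisfied.
  (d) No party resides in Zefmarsh; the operative events occurred in Ravbourne, not Zefmarsh — every alternative fails. However, the amount in controversy is 47,250 dollars, which meets the $15,000 floor, so the 'unless' proviso supplies this condition. Met.
  (e) Every defendant has filed written consent — that alternative is enough. The carve-out does not apply: no defendant resides in Zefmarsh (they reside in Nordale, Orinhaven). Satisfied.
  → Forum clause is triggered.

Yes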